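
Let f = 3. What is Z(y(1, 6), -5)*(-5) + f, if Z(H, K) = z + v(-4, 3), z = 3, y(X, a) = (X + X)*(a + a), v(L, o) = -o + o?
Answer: -12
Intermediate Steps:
v(L, o) = 0
y(X, a) = 4*X*a (y(X, a) = (2*X)*(2*a) = 4*X*a)
Z(H, K) = 3 (Z(H, K) = 3 + 0 = 3)
Z(y(1, 6), -5)*(-5) + f = 3*(-5) + 3 = -15 + 3 = -12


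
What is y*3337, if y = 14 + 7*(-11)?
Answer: -210231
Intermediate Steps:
y = -63 (y = 14 - 77 = -63)
y*3337 = -63*3337 = -210231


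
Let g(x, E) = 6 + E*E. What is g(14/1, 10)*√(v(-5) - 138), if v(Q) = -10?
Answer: 212*I*√37 ≈ 1289.5*I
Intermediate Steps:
g(x, E) = 6 + E²
g(14/1, 10)*√(v(-5) - 138) = (6 + 10²)*√(-10 - 138) = (6 + 100)*√(-148) = 106*(2*I*√37) = 212*I*√37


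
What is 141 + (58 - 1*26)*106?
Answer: 3533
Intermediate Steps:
141 + (58 - 1*26)*106 = 141 + (58 - 26)*106 = 141 + 32*106 = 141 + 3392 = 3533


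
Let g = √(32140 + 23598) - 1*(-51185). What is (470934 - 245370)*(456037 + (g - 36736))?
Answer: 106124704104 + 6992484*√58 ≈ 1.0618e+11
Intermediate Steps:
g = 51185 + 31*√58 (g = √55738 + 51185 = 31*√58 + 51185 = 51185 + 31*√58 ≈ 51421.)
(470934 - 245370)*(456037 + (g - 36736)) = (470934 - 245370)*(456037 + ((51185 + 31*√58) - 36736)) = 225564*(456037 + (14449 + 31*√58)) = 225564*(470486 + 31*√58) = 106124704104 + 6992484*√58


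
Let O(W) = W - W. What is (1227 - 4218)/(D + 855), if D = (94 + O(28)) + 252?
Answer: -2991/1201 ≈ -2.4904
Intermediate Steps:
O(W) = 0
D = 346 (D = (94 + 0) + 252 = 94 + 252 = 346)
(1227 - 4218)/(D + 855) = (1227 - 4218)/(346 + 855) = -2991/1201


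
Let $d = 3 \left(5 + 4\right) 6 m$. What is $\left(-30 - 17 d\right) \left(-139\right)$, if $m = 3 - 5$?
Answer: $-761442$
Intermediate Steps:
$m = -2$
$d = -324$ ($d = 3 \left(5 + 4\right) 6 \left(-2\right) = 3 \cdot 9 \cdot 6 \left(-2\right) = 27 \cdot 6 \left(-2\right) = 162 \left(-2\right) = -324$)
$\left(-30 - 17 d\right) \left(-139\right) = \left(-30 - -5508\right) \left(-139\right) = \left(-30 + 5508\right) \left(-139\right) = 5478 \left(-139\right) = -761442$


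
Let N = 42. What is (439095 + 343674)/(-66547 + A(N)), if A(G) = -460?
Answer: -782769/67007 ≈ -11.682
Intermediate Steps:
(439095 + 343674)/(-66547 + A(N)) = (439095 + 343674)/(-66547 - 460) = 782769/(-67007) = 782769*(-1/67007) = -782769/67007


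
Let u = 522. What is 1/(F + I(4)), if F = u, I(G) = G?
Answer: 1/526 ≈ 0.0019011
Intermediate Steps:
F = 522
1/(F + I(4)) = 1/(522 + 4) = 1/526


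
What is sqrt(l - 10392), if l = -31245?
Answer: I*sqrt(41637) ≈ 204.05*I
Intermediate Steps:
sqrt(l - 10392) = sqrt(-31245 - 10392) = sqrt(-41637) = I*sqrt(41637)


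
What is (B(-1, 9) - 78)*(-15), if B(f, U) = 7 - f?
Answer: 1050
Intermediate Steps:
(B(-1, 9) - 78)*(-15) = ((7 - 1*(-1)) - 78)*(-15) = ((7 + 1) - 78)*(-15) = (8 - 78)*(-15) = -70*(-15) = 1050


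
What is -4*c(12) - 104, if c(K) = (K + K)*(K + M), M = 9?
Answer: -2120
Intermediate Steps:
c(K) = 2*K*(9 + K) (c(K) = (K + K)*(K + 9) = (2*K)*(9 + K) = 2*K*(9 + K))
-4*c(12) - 104 = -8*12*(9 + 12) - 104 = -8*12*21 - 104 = -4*504 - 104 = -2016 - 104 = -2120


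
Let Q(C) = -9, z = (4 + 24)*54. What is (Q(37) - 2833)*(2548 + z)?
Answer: -11538520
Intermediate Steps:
z = 1512 (z = 28*54 = 1512)
(Q(37) - 2833)*(2548 + z) = (-9 - 2833)*(2548 + 1512) = -2842*4060 = -11538520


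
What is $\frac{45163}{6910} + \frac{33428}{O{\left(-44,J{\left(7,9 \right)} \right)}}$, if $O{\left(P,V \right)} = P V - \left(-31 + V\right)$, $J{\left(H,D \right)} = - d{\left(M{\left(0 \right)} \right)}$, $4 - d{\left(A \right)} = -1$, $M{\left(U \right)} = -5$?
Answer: $\frac{30318651}{221120} \approx 137.11$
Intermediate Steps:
$d{\left(A \right)} = 5$ ($d{\left(A \right)} = 4 - -1 = 4 + 1 = 5$)
$J{\left(H,D \right)} = -5$ ($J{\left(H,D \right)} = \left(-1\right) 5 = -5$)
$O{\left(P,V \right)} = 31 - V + P V$
$\frac{45163}{6910} + \frac{33428}{O{\left(-44,J{\left(7,9 \right)} \right)}} = \frac{45163}{6910} + \frac{33428}{31 - -5 - -220} = 45163 \cdot \frac{1}{6910} + \frac{33428}{31 + 5 + 220} = \frac{45163}{6910} + \frac{33428}{256} = \frac{45163}{6910} + 33428 \cdot \frac{1}{256} = \frac{45163}{6910} + \frac{8357}{64} = \frac{30318651}{221120}$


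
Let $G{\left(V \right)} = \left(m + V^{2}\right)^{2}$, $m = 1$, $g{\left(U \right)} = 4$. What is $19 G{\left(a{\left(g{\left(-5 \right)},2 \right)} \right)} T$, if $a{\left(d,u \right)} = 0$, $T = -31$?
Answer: $-589$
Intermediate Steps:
$G{\left(V \right)} = \left(1 + V^{2}\right)^{2}$
$19 G{\left(a{\left(g{\left(-5 \right)},2 \right)} \right)} T = 19 \left(1 + 0^{2}\right)^{2} \left(-31\right) = 19 \left(1 + 0\right)^{2} \left(-31\right) = 19 \cdot 1^{2} \left(-31\right) = 19 \cdot 1 \left(-31\right) = 19 \left(-31\right) = -589$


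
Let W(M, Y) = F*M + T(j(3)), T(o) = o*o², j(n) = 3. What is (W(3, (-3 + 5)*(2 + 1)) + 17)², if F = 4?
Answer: 3136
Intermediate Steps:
T(o) = o³
W(M, Y) = 27 + 4*M (W(M, Y) = 4*M + 3³ = 4*M + 27 = 27 + 4*M)
(W(3, (-3 + 5)*(2 + 1)) + 17)² = ((27 + 4*3) + 17)² = ((27 + 12) + 17)² = (39 + 17)² = 56² = 3136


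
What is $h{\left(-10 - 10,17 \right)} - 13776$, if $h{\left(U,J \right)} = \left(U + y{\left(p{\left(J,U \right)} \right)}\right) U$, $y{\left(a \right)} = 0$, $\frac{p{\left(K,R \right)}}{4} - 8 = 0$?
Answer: $-13376$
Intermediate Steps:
$p{\left(K,R \right)} = 32$ ($p{\left(K,R \right)} = 32 + 4 \cdot 0 = 32 + 0 = 32$)
$h{\left(U,J \right)} = U^{2}$ ($h{\left(U,J \right)} = \left(U + 0\right) U = U U = U^{2}$)
$h{\left(-10 - 10,17 \right)} - 13776 = \left(-10 - 10\right)^{2} - 13776 = \left(-20\right)^{2} - 13776 = 400 - 13776 = -13376$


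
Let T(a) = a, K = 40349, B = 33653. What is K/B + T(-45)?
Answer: -1474036/33653 ≈ -43.801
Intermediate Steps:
K/B + T(-45) = 40349/33653 - 45 = -1474036/33653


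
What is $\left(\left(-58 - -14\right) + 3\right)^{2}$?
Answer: $1681$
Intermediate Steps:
$\left(\left(-58 - -14\right) + 3\right)^{2} = \left(\left(-58 + 14\right) + 3\right)^{2} = \left(-44 + 3\right)^{2} = \left(-41\right)^{2} = 1681$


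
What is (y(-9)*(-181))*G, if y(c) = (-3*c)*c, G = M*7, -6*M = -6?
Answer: 307881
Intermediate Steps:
M = 1 (M = -1/6*(-6) = 1)
G = 7 (G = 1*7 = 7)
y(c) = -3*c**2
(y(-9)*(-181))*G = (-3*(-9)**2*(-181))*7 = (-3*81*(-181))*7 = -243*(-181)*7 = 43983*7 = 307881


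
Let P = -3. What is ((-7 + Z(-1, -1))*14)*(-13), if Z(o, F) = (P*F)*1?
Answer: 728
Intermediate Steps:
Z(o, F) = -3*F (Z(o, F) = -3*F*1 = -3*F)
((-7 + Z(-1, -1))*14)*(-13) = ((-7 - 3*(-1))*14)*(-13) = ((-7 + 3)*14)*(-13) = -4*14*(-13) = -56*(-13) = 728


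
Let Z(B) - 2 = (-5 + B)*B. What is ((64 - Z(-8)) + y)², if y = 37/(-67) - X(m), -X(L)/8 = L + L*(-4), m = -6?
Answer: 46199209/4489 ≈ 10292.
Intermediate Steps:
X(L) = 24*L (X(L) = -8*(L + L*(-4)) = -8*(L - 4*L) = -(-24)*L = 24*L)
Z(B) = 2 + B*(-5 + B) (Z(B) = 2 + (-5 + B)*B = 2 + B*(-5 + B))
y = 9611/67 (y = 37/(-67) - 24*(-6) = 37*(-1/67) - 1*(-144) = -37/67 + 144 = 9611/67 ≈ 143.45)
((64 - Z(-8)) + y)² = ((64 - (2 + (-8)² - 5*(-8))) + 9611/67)² = ((64 - (2 + 64 + 40)) + 9611/67)² = ((64 - 1*106) + 9611/67)² = ((64 - 106) + 9611/67)² = (-42 + 9611/67)² = (6797/67)² = 46199209/4489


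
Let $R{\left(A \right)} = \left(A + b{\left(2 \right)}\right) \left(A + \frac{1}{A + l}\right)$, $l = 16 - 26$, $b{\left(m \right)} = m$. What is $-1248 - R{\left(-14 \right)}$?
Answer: $- \frac{2833}{2} \approx -1416.5$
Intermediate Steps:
$l = -10$ ($l = 16 - 26 = -10$)
$R{\left(A \right)} = \left(2 + A\right) \left(A + \frac{1}{-10 + A}\right)$ ($R{\left(A \right)} = \left(A + 2\right) \left(A + \frac{1}{A - 10}\right) = \left(2 + A\right) \left(A + \frac{1}{-10 + A}\right)$)
$-1248 - R{\left(-14 \right)} = -1248 - \frac{2 + \left(-14\right)^{3} - -266 - 8 \left(-14\right)^{2}}{-10 - 14} = -1248 - \frac{2 - 2744 + 266 - 1568}{-24} = -1248 - - \frac{2 - 2744 + 266 - 1568}{24} = -1248 - \left(- \frac{1}{24}\right) \left(-4044\right) = -1248 - \frac{337}{2} = - \frac{2833}{2}$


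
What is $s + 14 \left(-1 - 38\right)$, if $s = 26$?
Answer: $-520$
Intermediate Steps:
$s + 14 \left(-1 - 38\right) = 26 + 14 \left(-1 - 38\right) = 26 + 14 \left(-39\right) = 26 - 546 = -520$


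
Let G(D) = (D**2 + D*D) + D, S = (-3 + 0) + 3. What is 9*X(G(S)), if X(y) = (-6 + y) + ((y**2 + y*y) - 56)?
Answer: -558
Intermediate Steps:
S = 0 (S = -3 + 3 = 0)
G(D) = D + 2*D**2 (G(D) = (D**2 + D**2) + D = 2*D**2 + D = D + 2*D**2)
X(y) = -62 + y + 2*y**2 (X(y) = (-6 + y) + ((y**2 + y**2) - 56) = (-6 + y) + (2*y**2 - 56) = (-6 + y) + (-56 + 2*y**2) = -62 + y + 2*y**2)
9*X(G(S)) = 9*(-62 + 0*(1 + 2*0) + 2*(0*(1 + 2*0))**2) = 9*(-62 + 0*(1 + 0) + 2*(0*(1 + 0))**2) = 9*(-62 + 0*1 + 2*(0*1)**2) = 9*(-62 + 0 + 2*0**2) = 9*(-62 + 0 + 2*0) = 9*(-62 + 0 + 0) = 9*(-62) = -558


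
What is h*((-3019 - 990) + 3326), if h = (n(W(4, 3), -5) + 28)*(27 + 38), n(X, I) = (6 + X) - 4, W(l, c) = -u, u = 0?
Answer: -1331850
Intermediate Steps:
W(l, c) = 0 (W(l, c) = -1*0 = 0)
n(X, I) = 2 + X
h = 1950 (h = ((2 + 0) + 28)*(27 + 38) = (2 + 28)*65 = 30*65 = 1950)
h*((-3019 - 990) + 3326) = 1950*((-3019 - 990) + 3326) = 1950*(-4009 + 3326) = 1950*(-683) = -1331850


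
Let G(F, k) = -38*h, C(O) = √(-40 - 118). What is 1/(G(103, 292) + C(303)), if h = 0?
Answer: -I*√158/158 ≈ -0.079556*I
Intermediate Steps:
C(O) = I*√158 (C(O) = √(-158) = I*√158)
G(F, k) = 0 (G(F, k) = -38*0 = 0)
1/(G(103, 292) + C(303)) = 1/(0 + I*√158) = 1/(I*√158) = -I*√158/158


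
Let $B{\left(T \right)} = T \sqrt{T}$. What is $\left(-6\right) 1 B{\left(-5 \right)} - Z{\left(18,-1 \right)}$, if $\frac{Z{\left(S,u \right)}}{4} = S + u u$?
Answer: $-76 + 30 i \sqrt{5} \approx -76.0 + 67.082 i$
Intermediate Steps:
$Z{\left(S,u \right)} = 4 S + 4 u^{2}$ ($Z{\left(S,u \right)} = 4 \left(S + u u\right) = 4 \left(S + u^{2}\right) = 4 S + 4 u^{2}$)
$B{\left(T \right)} = T^{\frac{3}{2}}$
$\left(-6\right) 1 B{\left(-5 \right)} - Z{\left(18,-1 \right)} = \left(-6\right) 1 \left(-5\right)^{\frac{3}{2}} - \left(4 \cdot 18 + 4 \left(-1\right)^{2}\right) = - 6 \left(- 5 i \sqrt{5}\right) - \left(72 + 4 \cdot 1\right) = 30 i \sqrt{5} - \left(72 + 4\right) = 30 i \sqrt{5} - 76 = -76 + 30 i \sqrt{5}$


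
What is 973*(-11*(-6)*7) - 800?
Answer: 448726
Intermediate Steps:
973*(-11*(-6)*7) - 800 = 973*(66*7) - 800 = 973*462 - 800 = 449526 - 800 = 448726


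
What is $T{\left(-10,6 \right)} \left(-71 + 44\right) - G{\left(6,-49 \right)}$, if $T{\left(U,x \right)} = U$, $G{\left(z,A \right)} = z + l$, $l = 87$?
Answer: $177$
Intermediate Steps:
$G{\left(z,A \right)} = 87 + z$ ($G{\left(z,A \right)} = z + 87 = 87 + z$)
$T{\left(-10,6 \right)} \left(-71 + 44\right) - G{\left(6,-49 \right)} = - 10 \left(-71 + 44\right) - \left(87 + 6\right) = \left(-10\right) \left(-27\right) - 93 = 270 - 93 = 177$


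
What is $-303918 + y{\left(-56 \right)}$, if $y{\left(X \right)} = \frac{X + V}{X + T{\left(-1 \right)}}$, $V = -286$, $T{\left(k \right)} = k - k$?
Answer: $- \frac{8509533}{28} \approx -3.0391 \cdot 10^{5}$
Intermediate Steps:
$T{\left(k \right)} = 0$
$y{\left(X \right)} = \frac{-286 + X}{X}$ ($y{\left(X \right)} = \frac{X - 286}{X + 0} = \frac{-286 + X}{X}$)
$-303918 + y{\left(-56 \right)} = -303918 + \frac{-286 - 56}{-56} = -303918 - - \frac{171}{28} = -303918 + \frac{171}{28} = - \frac{8509533}{28}$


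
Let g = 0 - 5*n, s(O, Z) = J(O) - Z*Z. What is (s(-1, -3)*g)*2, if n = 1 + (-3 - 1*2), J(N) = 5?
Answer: -160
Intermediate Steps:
n = -4 (n = 1 + (-3 - 2) = 1 - 5 = -4)
s(O, Z) = 5 - Z**2 (s(O, Z) = 5 - Z*Z = 5 - Z**2)
g = 20 (g = 0 - 5*(-4) = 0 + 20 = 20)
(s(-1, -3)*g)*2 = ((5 - 1*(-3)**2)*20)*2 = ((5 - 1*9)*20)*2 = ((5 - 9)*20)*2 = -4*20*2 = -80*2 = -160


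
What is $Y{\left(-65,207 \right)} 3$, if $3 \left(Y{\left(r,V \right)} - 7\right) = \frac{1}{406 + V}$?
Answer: $\frac{12874}{613} \approx 21.002$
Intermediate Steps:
$Y{\left(r,V \right)} = 7 + \frac{1}{3 \left(406 + V\right)}$
$Y{\left(-65,207 \right)} 3 = \frac{8527 + 21 \cdot 207}{3 \left(406 + 207\right)} 3 = \frac{8527 + 4347}{3 \cdot 613} \cdot 3 = \frac{1}{3} \cdot \frac{1}{613} \cdot 12874 \cdot 3 = \frac{12874}{1839} \cdot 3 = \frac{12874}{613}$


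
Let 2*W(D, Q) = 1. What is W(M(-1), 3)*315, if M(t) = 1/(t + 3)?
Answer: 315/2 ≈ 157.50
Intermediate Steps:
M(t) = 1/(3 + t)
W(D, Q) = 1/2 (W(D, Q) = (1/2)*1 = 1/2)
W(M(-1), 3)*315 = (1/2)*315 = 315/2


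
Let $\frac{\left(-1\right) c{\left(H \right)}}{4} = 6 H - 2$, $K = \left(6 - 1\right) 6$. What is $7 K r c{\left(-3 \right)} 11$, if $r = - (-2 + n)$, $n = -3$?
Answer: $924000$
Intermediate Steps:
$K = 30$ ($K = 5 \cdot 6 = 30$)
$c{\left(H \right)} = 8 - 24 H$ ($c{\left(H \right)} = - 4 \left(6 H - 2\right) = - 4 \left(-2 + 6 H\right) = 8 - 24 H$)
$r = 5$ ($r = - (-2 - 3) = \left(-1\right) \left(-5\right) = 5$)
$7 K r c{\left(-3 \right)} 11 = 7 \cdot 30 \cdot 5 \left(8 - -72\right) 11 = 7 \cdot 150 \left(8 + 72\right) 11 = 7 \cdot 150 \cdot 80 \cdot 11 = 7 \cdot 12000 \cdot 11 = 84000 \cdot 11 = 924000$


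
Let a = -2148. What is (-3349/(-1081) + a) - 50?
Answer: -2372689/1081 ≈ -2194.9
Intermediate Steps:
(-3349/(-1081) + a) - 50 = (-3349/(-1081) - 2148) - 50 = (-3349*(-1/1081) - 2148) - 50 = (3349/1081 - 2148) - 50 = -2318639/1081 - 50 = -2372689/1081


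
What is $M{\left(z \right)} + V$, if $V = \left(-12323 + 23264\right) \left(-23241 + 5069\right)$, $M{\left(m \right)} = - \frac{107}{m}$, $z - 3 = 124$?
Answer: $- \frac{25250121311}{127} \approx -1.9882 \cdot 10^{8}$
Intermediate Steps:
$z = 127$ ($z = 3 + 124 = 127$)
$V = -198819852$ ($V = 10941 \left(-18172\right) = -198819852$)
$M{\left(z \right)} + V = - \frac{107}{127} - 198819852 = - \frac{25250121311}{127}$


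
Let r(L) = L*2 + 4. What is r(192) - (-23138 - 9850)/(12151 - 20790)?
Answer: 3318944/8639 ≈ 384.18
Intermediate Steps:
r(L) = 4 + 2*L (r(L) = 2*L + 4 = 4 + 2*L)
r(192) - (-23138 - 9850)/(12151 - 20790) = (4 + 2*192) - (-23138 - 9850)/(12151 - 20790) = (4 + 384) - (-32988)/(-8639) = 388 - (-32988)*(-1)/8639 = 388 - 1*32988/8639 = 388 - 32988/8639 = 3318944/8639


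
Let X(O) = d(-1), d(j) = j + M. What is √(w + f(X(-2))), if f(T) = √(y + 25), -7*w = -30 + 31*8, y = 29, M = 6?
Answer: √(-1526 + 147*√6)/7 ≈ 4.878*I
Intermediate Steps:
d(j) = 6 + j (d(j) = j + 6 = 6 + j)
X(O) = 5 (X(O) = 6 - 1 = 5)
w = -218/7 (w = -(-30 + 31*8)/7 = -(-30 + 248)/7 = -⅐*218 = -218/7 ≈ -31.143)
f(T) = 3*√6 (f(T) = √(29 + 25) = √54 = 3*√6)
√(w + f(X(-2))) = √(-218/7 + 3*√6)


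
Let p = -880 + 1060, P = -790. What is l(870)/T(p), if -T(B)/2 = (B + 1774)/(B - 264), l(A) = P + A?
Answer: 1680/977 ≈ 1.7195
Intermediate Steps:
l(A) = -790 + A
p = 180
T(B) = -2*(1774 + B)/(-264 + B) (T(B) = -2*(B + 1774)/(B - 264) = -2*(1774 + B)/(-264 + B))
l(870)/T(p) = (-790 + 870)/((2*(-1774 - 1*180)/(-264 + 180))) = 80/((2*(-1774 - 180)/(-84))) = 80/((2*(-1/84)*(-1954))) = 80/(977/21) = 80*(21/977) = 1680/977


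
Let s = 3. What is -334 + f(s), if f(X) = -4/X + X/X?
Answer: -1003/3 ≈ -334.33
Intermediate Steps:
f(X) = 1 - 4/X (f(X) = -4/X + 1 = 1 - 4/X)
-334 + f(s) = -334 + (-4 + 3)/3 = -334 + (1/3)*(-1) = -334 - 1/3 = -1003/3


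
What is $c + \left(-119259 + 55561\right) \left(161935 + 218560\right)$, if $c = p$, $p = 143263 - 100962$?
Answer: $-24236728209$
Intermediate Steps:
$p = 42301$
$c = 42301$
$c + \left(-119259 + 55561\right) \left(161935 + 218560\right) = 42301 + \left(-119259 + 55561\right) \left(161935 + 218560\right) = 42301 - 24236770510 = -24236728209$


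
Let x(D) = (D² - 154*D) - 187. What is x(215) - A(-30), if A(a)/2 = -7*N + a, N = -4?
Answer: 12932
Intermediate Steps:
x(D) = -187 + D² - 154*D
A(a) = 56 + 2*a (A(a) = 2*(-7*(-4) + a) = 2*(28 + a) = 56 + 2*a)
x(215) - A(-30) = (-187 + 215² - 154*215) - (56 + 2*(-30)) = (-187 + 46225 - 33110) - (56 - 60) = 12928 - 1*(-4) = 12928 + 4 = 12932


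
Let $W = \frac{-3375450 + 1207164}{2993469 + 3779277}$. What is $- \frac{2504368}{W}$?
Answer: $\frac{2826908059088}{361381} \approx 7.8225 \cdot 10^{6}$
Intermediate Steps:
$W = - \frac{361381}{1128791}$ ($W = - \frac{2168286}{6772746} = \left(-2168286\right) \frac{1}{6772746} = - \frac{361381}{1128791} \approx -0.32015$)
$- \frac{2504368}{W} = - \frac{2504368}{- \frac{361381}{1128791}} = \left(-2504368\right) \left(- \frac{1128791}{361381}\right) = \frac{2826908059088}{361381}$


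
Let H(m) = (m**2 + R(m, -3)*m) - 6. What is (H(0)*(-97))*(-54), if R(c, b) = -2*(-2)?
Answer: -31428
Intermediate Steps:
R(c, b) = 4
H(m) = -6 + m**2 + 4*m (H(m) = (m**2 + 4*m) - 6 = -6 + m**2 + 4*m)
(H(0)*(-97))*(-54) = ((-6 + 0**2 + 4*0)*(-97))*(-54) = ((-6 + 0 + 0)*(-97))*(-54) = -6*(-97)*(-54) = 582*(-54) = -31428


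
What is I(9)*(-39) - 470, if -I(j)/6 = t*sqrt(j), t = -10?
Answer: -7490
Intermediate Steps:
I(j) = 60*sqrt(j) (I(j) = -(-60)*sqrt(j) = 60*sqrt(j))
I(9)*(-39) - 470 = (60*sqrt(9))*(-39) - 470 = (60*3)*(-39) - 470 = 180*(-39) - 470 = -7020 - 470 = -7490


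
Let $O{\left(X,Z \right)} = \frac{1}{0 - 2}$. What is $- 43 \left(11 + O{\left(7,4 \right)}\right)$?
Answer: $- \frac{903}{2} \approx -451.5$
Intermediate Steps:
$O{\left(X,Z \right)} = - \frac{1}{2}$ ($O{\left(X,Z \right)} = \frac{1}{-2} = - \frac{1}{2}$)
$- 43 \left(11 + O{\left(7,4 \right)}\right) = - 43 \left(11 - \frac{1}{2}\right) = \left(-43\right) \frac{21}{2} = - \frac{903}{2}$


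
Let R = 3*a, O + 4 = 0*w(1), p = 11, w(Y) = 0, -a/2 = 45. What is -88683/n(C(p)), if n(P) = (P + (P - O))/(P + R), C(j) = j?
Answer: 22968897/26 ≈ 8.8342e+5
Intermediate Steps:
a = -90 (a = -2*45 = -90)
O = -4 (O = -4 + 0*0 = -4 + 0 = -4)
R = -270 (R = 3*(-90) = -270)
n(P) = (4 + 2*P)/(-270 + P) (n(P) = (P + (P - 1*(-4)))/(P - 270) = (P + (P + 4))/(-270 + P) = (P + (4 + P))/(-270 + P) = (4 + 2*P)/(-270 + P))
-88683/n(C(p)) = -88683*(-270 + 11)/(2*(2 + 11)) = -88683/(2*13/(-259)) = -88683/(2*(-1/259)*13) = -88683/(-26/259) = -88683*(-259/26) = 22968897/26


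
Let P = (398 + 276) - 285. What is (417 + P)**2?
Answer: 649636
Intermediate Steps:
P = 389 (P = 674 - 285 = 389)
(417 + P)**2 = (417 + 389)**2 = 806**2 = 649636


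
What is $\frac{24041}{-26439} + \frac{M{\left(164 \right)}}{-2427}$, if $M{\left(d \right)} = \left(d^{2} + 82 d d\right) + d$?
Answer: $- \frac{6564917895}{7129717} \approx -920.78$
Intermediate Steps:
$M{\left(d \right)} = d + 83 d^{2}$ ($M{\left(d \right)} = \left(d^{2} + 82 d^{2}\right) + d = 83 d^{2} + d = d + 83 d^{2}$)
$\frac{24041}{-26439} + \frac{M{\left(164 \right)}}{-2427} = \frac{24041}{-26439} + \frac{164 \left(1 + 83 \cdot 164\right)}{-2427} = 24041 \left(- \frac{1}{26439}\right) + 164 \left(1 + 13612\right) \left(- \frac{1}{2427}\right) = - \frac{24041}{26439} + 164 \cdot 13613 \left(- \frac{1}{2427}\right) = - \frac{24041}{26439} + 2232532 \left(- \frac{1}{2427}\right) = - \frac{24041}{26439} - \frac{2232532}{2427} = - \frac{6564917895}{7129717}$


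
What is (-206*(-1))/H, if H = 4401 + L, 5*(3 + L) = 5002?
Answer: 515/13496 ≈ 0.038159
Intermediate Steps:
L = 4987/5 (L = -3 + (1/5)*5002 = -3 + 5002/5 = 4987/5 ≈ 997.40)
H = 26992/5 (H = 4401 + 4987/5 = 26992/5 ≈ 5398.4)
(-206*(-1))/H = (-206*(-1))/(26992/5) = 206*(5/26992) = 515/13496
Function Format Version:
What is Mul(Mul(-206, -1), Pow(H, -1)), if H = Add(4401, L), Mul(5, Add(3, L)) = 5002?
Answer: Rational(515, 13496) ≈ 0.038159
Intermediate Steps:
L = Rational(4987, 5) (L = Add(-3, Mul(Rational(1, 5), 5002)) = Add(-3, Rational(5002, 5)) = Rational(4987, 5) ≈ 997.40)
H = Rational(26992, 5) (H = Add(4401, Rational(4987, 5)) = Rational(26992, 5) ≈ 5398.4)
Mul(Mul(-206, -1), Pow(H, -1)) = Mul(Mul(-206, -1), Pow(Rational(26992, 5), -1)) = Mul(206, Rational(5, 26992)) = Rational(515, 13496)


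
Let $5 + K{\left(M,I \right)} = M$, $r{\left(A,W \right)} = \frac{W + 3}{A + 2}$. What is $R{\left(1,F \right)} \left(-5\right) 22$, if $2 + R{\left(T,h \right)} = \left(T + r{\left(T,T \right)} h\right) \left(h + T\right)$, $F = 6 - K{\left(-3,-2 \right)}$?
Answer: $-32230$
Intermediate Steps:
$r{\left(A,W \right)} = \frac{3 + W}{2 + A}$
$K{\left(M,I \right)} = -5 + M$
$F = 14$ ($F = 6 - \left(-5 - 3\right) = 6 - -8 = 6 + 8 = 14$)
$R{\left(T,h \right)} = -2 + \left(T + h\right) \left(T + \frac{h \left(3 + T\right)}{2 + T}\right)$ ($R{\left(T,h \right)} = -2 + \left(T + \frac{3 + T}{2 + T} h\right) \left(h + T\right) = -2 + \left(T + \frac{h \left(3 + T\right)}{2 + T}\right) \left(T + h\right) = -2 + \left(T + h\right) \left(T + \frac{h \left(3 + T\right)}{2 + T}\right)$)
$R{\left(1,F \right)} \left(-5\right) 22 = \frac{14^{2} \left(3 + 1\right) + \left(2 + 1\right) \left(-2 + 1^{2} + 1 \cdot 14\right) + 1 \cdot 14 \left(3 + 1\right)}{2 + 1} \left(-5\right) 22 = \frac{196 \cdot 4 + 3 \left(-2 + 1 + 14\right) + 1 \cdot 14 \cdot 4}{3} \left(-5\right) 22 = \frac{784 + 3 \cdot 13 + 56}{3} \left(-5\right) 22 = \frac{784 + 39 + 56}{3} \left(-5\right) 22 = \frac{1}{3} \cdot 879 \left(-5\right) 22 = 293 \left(-5\right) 22 = \left(-1465\right) 22 = -32230$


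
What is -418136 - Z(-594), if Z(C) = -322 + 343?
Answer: -418157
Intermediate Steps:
Z(C) = 21
-418136 - Z(-594) = -418136 - 1*21 = -418136 - 21 = -418157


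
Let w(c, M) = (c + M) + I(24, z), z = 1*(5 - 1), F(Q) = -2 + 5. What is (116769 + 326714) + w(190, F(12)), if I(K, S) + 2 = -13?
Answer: 443661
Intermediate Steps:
F(Q) = 3
z = 4 (z = 1*4 = 4)
I(K, S) = -15 (I(K, S) = -2 - 13 = -15)
w(c, M) = -15 + M + c (w(c, M) = (c + M) - 15 = (M + c) - 15 = -15 + M + c)
(116769 + 326714) + w(190, F(12)) = (116769 + 326714) + (-15 + 3 + 190) = 443483 + 178 = 443661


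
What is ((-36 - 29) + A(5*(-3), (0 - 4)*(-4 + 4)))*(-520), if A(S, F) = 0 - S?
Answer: 26000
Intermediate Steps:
A(S, F) = -S
((-36 - 29) + A(5*(-3), (0 - 4)*(-4 + 4)))*(-520) = ((-36 - 29) - 5*(-3))*(-520) = (-65 - 1*(-15))*(-520) = (-65 + 15)*(-520) = -50*(-520) = 26000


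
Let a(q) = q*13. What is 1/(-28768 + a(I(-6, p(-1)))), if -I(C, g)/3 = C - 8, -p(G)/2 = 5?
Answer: -1/28222 ≈ -3.5433e-5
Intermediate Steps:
p(G) = -10 (p(G) = -2*5 = -10)
I(C, g) = 24 - 3*C (I(C, g) = -3*(C - 8) = -3*(-8 + C) = 24 - 3*C)
a(q) = 13*q
1/(-28768 + a(I(-6, p(-1)))) = 1/(-28768 + 13*(24 - 3*(-6))) = 1/(-28768 + 13*(24 + 18)) = 1/(-28768 + 13*42) = 1/(-28768 + 546) = 1/(-28222) = -1/28222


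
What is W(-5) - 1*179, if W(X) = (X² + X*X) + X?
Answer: -134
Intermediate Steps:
W(X) = X + 2*X² (W(X) = (X² + X²) + X = 2*X² + X = X + 2*X²)
W(-5) - 1*179 = -5*(1 + 2*(-5)) - 1*179 = -5*(1 - 10) - 179 = -5*(-9) - 179 = 45 - 179 = -134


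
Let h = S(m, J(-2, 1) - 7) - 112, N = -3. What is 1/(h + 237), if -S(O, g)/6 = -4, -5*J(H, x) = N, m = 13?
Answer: 1/149 ≈ 0.0067114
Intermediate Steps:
J(H, x) = 3/5 (J(H, x) = -1/5*(-3) = 3/5)
S(O, g) = 24 (S(O, g) = -6*(-4) = 24)
h = -88 (h = 24 - 112 = -88)
1/(h + 237) = 1/(-88 + 237) = 1/149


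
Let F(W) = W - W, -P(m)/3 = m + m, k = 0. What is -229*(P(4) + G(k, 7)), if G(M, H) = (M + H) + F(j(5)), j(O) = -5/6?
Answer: 3893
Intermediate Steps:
P(m) = -6*m (P(m) = -3*(m + m) = -6*m)
j(O) = -5/6 (j(O) = -5*1/6 = -5/6)
F(W) = 0
G(M, H) = H + M (G(M, H) = (M + H) + 0 = (H + M) + 0 = H + M)
-229*(P(4) + G(k, 7)) = -229*(-6*4 + (7 + 0)) = -229*(-24 + 7) = -229*(-17) = 3893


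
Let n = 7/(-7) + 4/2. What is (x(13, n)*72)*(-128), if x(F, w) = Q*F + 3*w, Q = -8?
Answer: 930816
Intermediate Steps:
n = 1 (n = 7*(-1/7) + 4*(1/2) = -1 + 2 = 1)
x(F, w) = -8*F + 3*w
(x(13, n)*72)*(-128) = ((-8*13 + 3*1)*72)*(-128) = ((-104 + 3)*72)*(-128) = -101*72*(-128) = -7272*(-128) = 930816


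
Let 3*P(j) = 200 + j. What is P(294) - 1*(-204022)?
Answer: 612560/3 ≈ 2.0419e+5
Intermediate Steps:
P(j) = 200/3 + j/3 (P(j) = (200 + j)/3 = 200/3 + j/3)
P(294) - 1*(-204022) = (200/3 + (1/3)*294) - 1*(-204022) = (200/3 + 98) + 204022 = 494/3 + 204022 = 612560/3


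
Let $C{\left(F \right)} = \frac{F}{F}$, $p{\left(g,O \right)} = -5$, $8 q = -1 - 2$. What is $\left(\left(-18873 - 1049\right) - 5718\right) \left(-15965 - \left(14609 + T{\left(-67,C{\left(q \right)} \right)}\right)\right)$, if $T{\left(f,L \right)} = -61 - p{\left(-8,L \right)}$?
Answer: $782481520$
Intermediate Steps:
$q = - \frac{3}{8}$ ($q = \frac{-1 - 2}{8} = \frac{1}{8} \left(-3\right) = - \frac{3}{8} \approx -0.375$)
$C{\left(F \right)} = 1$
$T{\left(f,L \right)} = -56$ ($T{\left(f,L \right)} = -61 - -5 = -61 + 5 = -56$)
$\left(\left(-18873 - 1049\right) - 5718\right) \left(-15965 - \left(14609 + T{\left(-67,C{\left(q \right)} \right)}\right)\right) = \left(\left(-18873 - 1049\right) - 5718\right) \left(-15965 - 14553\right) = \left(-19922 - 5718\right) \left(-15965 + \left(-14609 + 56\right)\right) = - 25640 \left(-15965 - 14553\right) = \left(-25640\right) \left(-30518\right) = 782481520$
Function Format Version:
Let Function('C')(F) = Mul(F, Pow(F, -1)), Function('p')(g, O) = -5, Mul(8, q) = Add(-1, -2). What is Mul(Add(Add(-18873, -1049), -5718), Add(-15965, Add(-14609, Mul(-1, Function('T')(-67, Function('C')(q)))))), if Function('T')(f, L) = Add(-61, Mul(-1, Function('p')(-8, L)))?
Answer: 782481520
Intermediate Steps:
q = Rational(-3, 8) (q = Mul(Rational(1, 8), Add(-1, -2)) = Mul(Rational(1, 8), -3) = Rational(-3, 8) ≈ -0.37500)
Function('C')(F) = 1
Function('T')(f, L) = -56 (Function('T')(f, L) = Add(-61, Mul(-1, -5)) = Add(-61, 5) = -56)
Mul(Add(Add(-18873, -1049), -5718), Add(-15965, Add(-14609, Mul(-1, Function('T')(-67, Function('C')(q)))))) = Mul(Add(Add(-18873, -1049), -5718), Add(-15965, Add(-14609, Mul(-1, -56)))) = Mul(Add(-19922, -5718), Add(-15965, Add(-14609, 56))) = Mul(-25640, Add(-15965, -14553)) = Mul(-25640, -30518) = 782481520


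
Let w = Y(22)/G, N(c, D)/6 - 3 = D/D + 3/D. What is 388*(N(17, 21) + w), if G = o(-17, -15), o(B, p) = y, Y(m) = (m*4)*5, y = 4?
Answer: 366272/7 ≈ 52325.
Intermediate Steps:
Y(m) = 20*m (Y(m) = (4*m)*5 = 20*m)
o(B, p) = 4
N(c, D) = 24 + 18/D (N(c, D) = 18 + 6*(D/D + 3/D) = 18 + 6*(1 + 3/D) = 18 + (6 + 18/D) = 24 + 18/D)
G = 4
w = 110 (w = (20*22)/4 = 440*(¼) = 110)
388*(N(17, 21) + w) = 388*((24 + 18/21) + 110) = 388*((24 + 18*(1/21)) + 110) = 388*((24 + 6/7) + 110) = 388*(174/7 + 110) = 388*(944/7) = 366272/7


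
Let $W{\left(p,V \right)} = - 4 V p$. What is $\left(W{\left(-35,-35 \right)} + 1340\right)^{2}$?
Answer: $12673600$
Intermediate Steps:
$W{\left(p,V \right)} = - 4 V p$
$\left(W{\left(-35,-35 \right)} + 1340\right)^{2} = \left(\left(-4\right) \left(-35\right) \left(-35\right) + 1340\right)^{2} = \left(-4900 + 1340\right)^{2} = \left(-3560\right)^{2} = 12673600$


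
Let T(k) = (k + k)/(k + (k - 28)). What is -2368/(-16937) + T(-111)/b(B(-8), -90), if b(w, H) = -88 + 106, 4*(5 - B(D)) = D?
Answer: 2402669/12702750 ≈ 0.18915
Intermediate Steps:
B(D) = 5 - D/4
T(k) = 2*k/(-28 + 2*k) (T(k) = (2*k)/(k + (-28 + k)) = (2*k)/(-28 + 2*k) = 2*k/(-28 + 2*k))
b(w, H) = 18
-2368/(-16937) + T(-111)/b(B(-8), -90) = -2368/(-16937) - 111/(-14 - 111)/18 = -2368*(-1/16937) - 111/(-125)*(1/18) = 2368/16937 - 111*(-1/125)*(1/18) = 2368/16937 + (111/125)*(1/18) = 2368/16937 + 37/750 = 2402669/12702750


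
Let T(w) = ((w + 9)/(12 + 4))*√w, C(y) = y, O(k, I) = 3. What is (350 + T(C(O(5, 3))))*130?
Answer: 45500 + 195*√3/2 ≈ 45669.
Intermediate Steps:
T(w) = √w*(9/16 + w/16) (T(w) = ((9 + w)/16)*√w = ((9 + w)*(1/16))*√w = (9/16 + w/16)*√w = √w*(9/16 + w/16))
(350 + T(C(O(5, 3))))*130 = (350 + √3*(9 + 3)/16)*130 = (350 + (1/16)*√3*12)*130 = (350 + 3*√3/4)*130 = 45500 + 195*√3/2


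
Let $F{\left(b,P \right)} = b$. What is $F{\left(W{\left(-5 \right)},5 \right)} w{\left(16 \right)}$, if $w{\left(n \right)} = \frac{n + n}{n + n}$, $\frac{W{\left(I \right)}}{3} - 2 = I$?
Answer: $-9$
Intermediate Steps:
$W{\left(I \right)} = 6 + 3 I$
$w{\left(n \right)} = 1$ ($w{\left(n \right)} = \frac{2 n}{2 n} = 2 n \frac{1}{2 n} = 1$)
$F{\left(W{\left(-5 \right)},5 \right)} w{\left(16 \right)} = \left(6 + 3 \left(-5\right)\right) 1 = \left(6 - 15\right) 1 = \left(-9\right) 1 = -9$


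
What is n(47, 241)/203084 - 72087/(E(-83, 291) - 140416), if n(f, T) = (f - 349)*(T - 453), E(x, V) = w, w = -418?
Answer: 5914118081/7150283014 ≈ 0.82712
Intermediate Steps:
E(x, V) = -418
n(f, T) = (-453 + T)*(-349 + f) (n(f, T) = (-349 + f)*(-453 + T) = (-453 + T)*(-349 + f))
n(47, 241)/203084 - 72087/(E(-83, 291) - 140416) = (158097 - 453*47 - 349*241 + 241*47)/203084 - 72087/(-418 - 140416) = (158097 - 21291 - 84109 + 11327)*(1/203084) - 72087/(-140834) = 64024*(1/203084) - 72087*(-1/140834) = 16006/50771 + 72087/140834 = 5914118081/7150283014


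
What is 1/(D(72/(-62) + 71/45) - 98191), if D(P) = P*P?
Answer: -1946025/191081803214 ≈ -1.0184e-5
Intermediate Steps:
D(P) = P²
1/(D(72/(-62) + 71/45) - 98191) = 1/((72/(-62) + 71/45)² - 98191) = 1/((72*(-1/62) + 71*(1/45))² - 98191) = 1/((-36/31 + 71/45)² - 98191) = 1/((581/1395)² - 98191) = 1/(337561/1946025 - 98191) = 1/(-191081803214/1946025) = -1946025/191081803214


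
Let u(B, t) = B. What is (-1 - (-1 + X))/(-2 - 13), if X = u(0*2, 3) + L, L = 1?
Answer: 1/15 ≈ 0.066667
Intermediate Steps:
X = 1 (X = 0*2 + 1 = 0 + 1 = 1)
(-1 - (-1 + X))/(-2 - 13) = (-1 - (-1 + 1))/(-2 - 13) = (-1 - 1*0)/(-15) = (-1 + 0)*(-1/15) = -1*(-1/15) = 1/15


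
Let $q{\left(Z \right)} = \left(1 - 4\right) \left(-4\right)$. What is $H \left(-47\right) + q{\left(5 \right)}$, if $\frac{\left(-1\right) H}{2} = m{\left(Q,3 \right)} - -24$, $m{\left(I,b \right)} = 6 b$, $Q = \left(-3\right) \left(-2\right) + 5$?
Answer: $3960$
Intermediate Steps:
$q{\left(Z \right)} = 12$ ($q{\left(Z \right)} = \left(-3\right) \left(-4\right) = 12$)
$Q = 11$ ($Q = 6 + 5 = 11$)
$H = -84$ ($H = - 2 \left(6 \cdot 3 - -24\right) = - 2 \left(18 + 24\right) = \left(-2\right) 42 = -84$)
$H \left(-47\right) + q{\left(5 \right)} = \left(-84\right) \left(-47\right) + 12 = 3948 + 12 = 3960$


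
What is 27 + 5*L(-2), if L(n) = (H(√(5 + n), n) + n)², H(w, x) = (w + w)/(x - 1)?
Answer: 161/3 + 40*√3/3 ≈ 76.761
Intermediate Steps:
H(w, x) = 2*w/(-1 + x) (H(w, x) = (2*w)/(-1 + x) = 2*w/(-1 + x))
L(n) = (n + 2*√(5 + n)/(-1 + n))² (L(n) = (2*√(5 + n)/(-1 + n) + n)² = (n + 2*√(5 + n)/(-1 + n))²)
27 + 5*L(-2) = 27 + 5*((2*√(5 - 2) - 2*(-1 - 2))²/(-1 - 2)²) = 27 + 5*((2*√3 - 2*(-3))²/(-3)²) = 27 + 5*((2*√3 + 6)²/9) = 27 + 5*((6 + 2*√3)²/9) = 27 + 5*(6 + 2*√3)²/9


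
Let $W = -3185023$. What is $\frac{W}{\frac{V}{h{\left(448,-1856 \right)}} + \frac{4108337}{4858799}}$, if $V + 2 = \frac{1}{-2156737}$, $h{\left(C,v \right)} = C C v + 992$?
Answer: $- \frac{376753762976638417980516896}{100018918908138469901} \approx -3.7668 \cdot 10^{6}$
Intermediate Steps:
$h{\left(C,v \right)} = 992 + v C^{2}$ ($h{\left(C,v \right)} = C^{2} v + 992 = v C^{2} + 992 = 992 + v C^{2}$)
$V = - \frac{4313475}{2156737}$ ($V = -2 + \frac{1}{-2156737} = -2 - \frac{1}{2156737} = - \frac{4313475}{2156737} \approx -2.0$)
$\frac{W}{\frac{V}{h{\left(448,-1856 \right)}} + \frac{4108337}{4858799}} = - \frac{3185023}{- \frac{4313475}{2156737 \left(992 - 1856 \cdot 448^{2}\right)} + \frac{4108337}{4858799}} = - \frac{3185023}{- \frac{4313475}{2156737 \left(992 - 372506624\right)} + 4108337 \cdot \frac{1}{4858799}} = - \frac{3185023}{- \frac{4313475}{2156737 \left(992 - 372506624\right)} + \frac{4108337}{4858799}} = - \frac{3185023}{- \frac{4313475}{2156737 \left(-372505632\right)} + \frac{4108337}{4858799}} = - \frac{3185023}{\left(- \frac{4313475}{2156737}\right) \left(- \frac{1}{372505632}\right) + \frac{4108337}{4858799}} = - \frac{3185023}{\frac{1437825}{267798893080928} + \frac{4108337}{4858799}} = - \frac{3185023}{\frac{100018918908138469901}{118289181263883625952}} = \left(-3185023\right) \frac{118289181263883625952}{100018918908138469901} = - \frac{376753762976638417980516896}{100018918908138469901}$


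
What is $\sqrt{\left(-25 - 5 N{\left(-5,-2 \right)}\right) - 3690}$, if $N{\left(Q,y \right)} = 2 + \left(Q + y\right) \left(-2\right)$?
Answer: $i \sqrt{3795} \approx 61.604 i$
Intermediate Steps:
$N{\left(Q,y \right)} = 2 - 2 Q - 2 y$ ($N{\left(Q,y \right)} = 2 - \left(2 Q + 2 y\right) = 2 - 2 Q - 2 y$)
$\sqrt{\left(-25 - 5 N{\left(-5,-2 \right)}\right) - 3690} = \sqrt{\left(-25 - 5 \left(2 - -10 - -4\right)\right) - 3690} = \sqrt{\left(-25 - 5 \left(2 + 10 + 4\right)\right) - 3690} = \sqrt{\left(-25 - 80\right) - 3690} = \sqrt{-105 - 3690} = \sqrt{-3795} = i \sqrt{3795}$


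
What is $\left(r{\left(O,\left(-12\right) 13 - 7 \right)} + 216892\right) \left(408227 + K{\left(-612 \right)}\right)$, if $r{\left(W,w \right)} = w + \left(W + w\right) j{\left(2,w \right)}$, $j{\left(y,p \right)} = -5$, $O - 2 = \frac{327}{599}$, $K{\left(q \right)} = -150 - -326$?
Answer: $\frac{53215413644093}{599} \approx 8.884 \cdot 10^{10}$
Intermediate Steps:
$K{\left(q \right)} = 176$ ($K{\left(q \right)} = -150 + 326 = 176$)
$O = \frac{1525}{599}$ ($O = 2 + \frac{327}{599} = \frac{1525}{599} \approx 2.5459$)
$r{\left(W,w \right)} = - 5 W - 4 w$ ($r{\left(W,w \right)} = w + \left(W + w\right) \left(-5\right) = w - \left(5 W + 5 w\right) = - 5 W - 4 w$)
$\left(r{\left(O,\left(-12\right) 13 - 7 \right)} + 216892\right) \left(408227 + K{\left(-612 \right)}\right) = \left(\left(\left(-5\right) \frac{1525}{599} - 4 \left(\left(-12\right) 13 - 7\right)\right) + 216892\right) \left(408227 + 176\right) = \left(\left(- \frac{7625}{599} - 4 \left(-156 - 7\right)\right) + 216892\right) 408403 = \left(\left(- \frac{7625}{599} - -652\right) + 216892\right) 408403 = \left(\left(- \frac{7625}{599} + 652\right) + 216892\right) 408403 = \left(\frac{382923}{599} + 216892\right) 408403 = \frac{130301231}{599} \cdot 408403 = \frac{53215413644093}{599}$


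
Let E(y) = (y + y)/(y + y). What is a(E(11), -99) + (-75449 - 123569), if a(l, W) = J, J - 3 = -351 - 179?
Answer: -199545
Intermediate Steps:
J = -527 (J = 3 + (-351 - 179) = 3 - 530 = -527)
E(y) = 1 (E(y) = (2*y)/((2*y)) = (2*y)*(1/(2*y)) = 1)
a(l, W) = -527
a(E(11), -99) + (-75449 - 123569) = -527 + (-75449 - 123569) = -527 - 199018 = -199545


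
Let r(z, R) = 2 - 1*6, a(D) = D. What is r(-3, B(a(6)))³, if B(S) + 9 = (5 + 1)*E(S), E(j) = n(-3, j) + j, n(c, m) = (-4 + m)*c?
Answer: -64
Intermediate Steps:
n(c, m) = c*(-4 + m)
E(j) = 12 - 2*j (E(j) = -3*(-4 + j) + j = (12 - 3*j) + j = 12 - 2*j)
B(S) = 63 - 12*S (B(S) = -9 + (5 + 1)*(12 - 2*S) = -9 + 6*(12 - 2*S) = -9 + (72 - 12*S) = 63 - 12*S)
r(z, R) = -4 (r(z, R) = 2 - 6 = -4)
r(-3, B(a(6)))³ = (-4)³ = -64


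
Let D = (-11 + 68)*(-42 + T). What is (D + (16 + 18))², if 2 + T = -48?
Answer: 27144100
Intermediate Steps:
T = -50 (T = -2 - 48 = -50)
D = -5244 (D = (-11 + 68)*(-42 - 50) = 57*(-92) = -5244)
(D + (16 + 18))² = (-5244 + (16 + 18))² = (-5244 + 34)² = (-5210)² = 27144100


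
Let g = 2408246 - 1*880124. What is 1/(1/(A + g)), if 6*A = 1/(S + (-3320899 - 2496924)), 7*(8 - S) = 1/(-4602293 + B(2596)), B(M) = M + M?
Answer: 572176499439120267207/374431164160408 ≈ 1.5281e+6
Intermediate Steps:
B(M) = 2*M
S = 257437657/32179707 (S = 8 - 1/(7*(-4602293 + 2*2596)) = 8 - 1/(7*(-4602293 + 5192)) = 8 - ⅐/(-4597101) = 8 - ⅐*(-1/4597101) = 8 + 1/32179707 = 257437657/32179707 ≈ 8.0000)
g = 1528122 (g = 2408246 - 880124 = 1528122)
A = -10726569/374431164160408 (A = 1/(6*(257437657/32179707 + (-3320899 - 2496924))) = 1/(6*(257437657/32179707 - 5817823)) = 1/(6*(-187215582080204/32179707)) = (⅙)*(-32179707/187215582080204) = -10726569/374431164160408 ≈ -2.8648e-8)
1/(1/(A + g)) = 1/(1/(-10726569/374431164160408 + 1528122)) = 1/(1/(572176499439120267207/374431164160408)) = 1/(374431164160408/572176499439120267207) = 572176499439120267207/374431164160408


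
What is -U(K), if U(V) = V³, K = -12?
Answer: 1728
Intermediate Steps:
-U(K) = -1*(-12)³ = -1*(-1728) = 1728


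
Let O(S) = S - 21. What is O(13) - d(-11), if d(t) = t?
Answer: 3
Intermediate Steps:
O(S) = -21 + S
O(13) - d(-11) = (-21 + 13) - 1*(-11) = -8 + 11 = 3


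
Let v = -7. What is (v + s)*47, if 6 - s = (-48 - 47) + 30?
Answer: 3008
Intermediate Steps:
s = 71 (s = 6 - ((-48 - 47) + 30) = 6 - (-95 + 30) = 6 - 1*(-65) = 6 + 65 = 71)
(v + s)*47 = (-7 + 71)*47 = 64*47 = 3008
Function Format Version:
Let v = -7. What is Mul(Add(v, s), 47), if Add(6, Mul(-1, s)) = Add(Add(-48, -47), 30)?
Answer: 3008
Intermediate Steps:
s = 71 (s = Add(6, Mul(-1, Add(Add(-48, -47), 30))) = Add(6, Mul(-1, Add(-95, 30))) = Add(6, Mul(-1, -65)) = Add(6, 65) = 71)
Mul(Add(v, s), 47) = Mul(Add(-7, 71), 47) = Mul(64, 47) = 3008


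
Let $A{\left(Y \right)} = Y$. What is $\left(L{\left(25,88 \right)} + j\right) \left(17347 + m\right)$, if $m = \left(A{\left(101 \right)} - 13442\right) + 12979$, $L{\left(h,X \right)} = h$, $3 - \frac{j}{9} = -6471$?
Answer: $990072635$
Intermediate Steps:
$j = 58266$ ($j = 27 - -58239 = 27 + 58239 = 58266$)
$m = -362$ ($m = \left(101 - 13442\right) + 12979 = -13341 + 12979 = -362$)
$\left(L{\left(25,88 \right)} + j\right) \left(17347 + m\right) = \left(25 + 58266\right) \left(17347 - 362\right) = 58291 \cdot 16985 = 990072635$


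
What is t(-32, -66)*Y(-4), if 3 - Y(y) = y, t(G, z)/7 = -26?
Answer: -1274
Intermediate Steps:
t(G, z) = -182 (t(G, z) = 7*(-26) = -182)
Y(y) = 3 - y
t(-32, -66)*Y(-4) = -182*(3 - 1*(-4)) = -182*(3 + 4) = -182*7 = -1274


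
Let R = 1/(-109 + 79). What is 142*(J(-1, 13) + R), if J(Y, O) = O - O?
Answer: -71/15 ≈ -4.7333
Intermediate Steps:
J(Y, O) = 0
R = -1/30 (R = 1/(-30) = -1/30 ≈ -0.033333)
142*(J(-1, 13) + R) = 142*(0 - 1/30) = 142*(-1/30) = -71/15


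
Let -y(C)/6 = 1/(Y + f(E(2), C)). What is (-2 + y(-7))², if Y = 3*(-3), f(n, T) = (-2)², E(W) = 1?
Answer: 16/25 ≈ 0.64000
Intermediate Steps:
f(n, T) = 4
Y = -9
y(C) = 6/5 (y(C) = -6/(-9 + 4) = -6/(-5) = -6*(-⅕) = 6/5)
(-2 + y(-7))² = (-2 + 6/5)² = (-⅘)² = 16/25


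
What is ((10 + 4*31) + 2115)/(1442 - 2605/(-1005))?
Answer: 452049/290363 ≈ 1.5568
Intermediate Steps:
((10 + 4*31) + 2115)/(1442 - 2605/(-1005)) = ((10 + 124) + 2115)/(1442 - 2605*(-1/1005)) = (134 + 2115)/(1442 + 521/201) = 2249/(290363/201) = 2249*(201/290363) = 452049/290363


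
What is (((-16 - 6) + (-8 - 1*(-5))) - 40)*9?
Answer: -585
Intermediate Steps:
(((-16 - 6) + (-8 - 1*(-5))) - 40)*9 = ((-22 + (-8 + 5)) - 40)*9 = ((-22 - 3) - 40)*9 = (-25 - 40)*9 = -65*9 = -585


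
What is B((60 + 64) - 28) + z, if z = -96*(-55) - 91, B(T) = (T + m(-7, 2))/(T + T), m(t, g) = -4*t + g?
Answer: 166069/32 ≈ 5189.7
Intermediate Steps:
m(t, g) = g - 4*t
B(T) = (30 + T)/(2*T) (B(T) = (T + (2 - 4*(-7)))/(T + T) = (T + (2 + 28))/((2*T)) = (T + 30)*(1/(2*T)) = (30 + T)*(1/(2*T)) = (30 + T)/(2*T))
z = 5189 (z = 5280 - 91 = 5189)
B((60 + 64) - 28) + z = (30 + ((60 + 64) - 28))/(2*((60 + 64) - 28)) + 5189 = (30 + (124 - 28))/(2*(124 - 28)) + 5189 = (½)*(30 + 96)/96 + 5189 = (½)*(1/96)*126 + 5189 = 21/32 + 5189 = 166069/32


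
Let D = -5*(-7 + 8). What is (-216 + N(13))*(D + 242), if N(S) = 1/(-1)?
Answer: -51429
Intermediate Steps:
D = -5 (D = -5*1 = -5)
N(S) = -1
(-216 + N(13))*(D + 242) = (-216 - 1)*(-5 + 242) = -217*237 = -51429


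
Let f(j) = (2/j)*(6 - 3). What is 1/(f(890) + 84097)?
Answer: 445/37423168 ≈ 1.1891e-5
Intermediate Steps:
f(j) = 6/j (f(j) = (2/j)*3 = 6/j)
1/(f(890) + 84097) = 1/(6/890 + 84097) = 1/(6*(1/890) + 84097) = 1/(3/445 + 84097) = 1/(37423168/445) = 445/37423168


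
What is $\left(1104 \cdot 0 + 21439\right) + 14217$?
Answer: $35656$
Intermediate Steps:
$\left(1104 \cdot 0 + 21439\right) + 14217 = \left(0 + 21439\right) + 14217 = 21439 + 14217 = 35656$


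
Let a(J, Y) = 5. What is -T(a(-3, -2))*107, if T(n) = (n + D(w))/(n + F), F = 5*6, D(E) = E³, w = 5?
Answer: -2782/7 ≈ -397.43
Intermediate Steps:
F = 30
T(n) = (125 + n)/(30 + n) (T(n) = (n + 5³)/(n + 30) = (n + 125)/(30 + n) = (125 + n)/(30 + n))
-T(a(-3, -2))*107 = -(125 + 5)/(30 + 5)*107 = -130/35*107 = -(1/35)*130*107 = -26*107/7 = -1*2782/7 = -2782/7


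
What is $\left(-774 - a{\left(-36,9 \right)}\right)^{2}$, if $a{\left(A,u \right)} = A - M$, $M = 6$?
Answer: $535824$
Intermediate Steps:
$a{\left(A,u \right)} = -6 + A$ ($a{\left(A,u \right)} = A - 6 = -6 + A$)
$\left(-774 - a{\left(-36,9 \right)}\right)^{2} = \left(-774 - \left(-6 - 36\right)\right)^{2} = \left(-774 - -42\right)^{2} = \left(-774 + 42\right)^{2} = \left(-732\right)^{2} = 535824$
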